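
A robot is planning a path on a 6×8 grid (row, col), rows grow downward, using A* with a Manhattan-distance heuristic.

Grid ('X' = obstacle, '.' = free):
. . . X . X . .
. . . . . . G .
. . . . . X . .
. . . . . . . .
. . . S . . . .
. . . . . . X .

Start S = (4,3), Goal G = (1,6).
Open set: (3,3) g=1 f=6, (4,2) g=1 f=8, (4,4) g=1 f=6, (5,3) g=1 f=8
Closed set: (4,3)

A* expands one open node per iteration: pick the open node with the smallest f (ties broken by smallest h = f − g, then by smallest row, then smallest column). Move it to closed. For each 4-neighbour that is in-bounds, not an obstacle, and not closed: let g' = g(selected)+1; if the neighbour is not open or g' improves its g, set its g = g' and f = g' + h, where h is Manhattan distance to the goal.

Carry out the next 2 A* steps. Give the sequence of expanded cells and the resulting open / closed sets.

step 1: expand (3,3) (f=6, h=5) → closed; open now [(2,3) g=2 f=6, (3,2) g=2 f=8, (3,4) g=2 f=6, (4,2) g=1 f=8, (4,4) g=1 f=6, (5,3) g=1 f=8]
step 2: expand (2,3) (f=6, h=4) → closed; open now [(1,3) g=3 f=6, (2,2) g=3 f=8, (2,4) g=3 f=6, (3,2) g=2 f=8, (3,4) g=2 f=6, (4,2) g=1 f=8, (4,4) g=1 f=6, (5,3) g=1 f=8]

order=[(3,3) → (2,3)]; open=[(1,3) g=3 f=6, (2,2) g=3 f=8, (2,4) g=3 f=6, (3,2) g=2 f=8, (3,4) g=2 f=6, (4,2) g=1 f=8, (4,4) g=1 f=6, (5,3) g=1 f=8]; closed=[(2,3), (3,3), (4,3)]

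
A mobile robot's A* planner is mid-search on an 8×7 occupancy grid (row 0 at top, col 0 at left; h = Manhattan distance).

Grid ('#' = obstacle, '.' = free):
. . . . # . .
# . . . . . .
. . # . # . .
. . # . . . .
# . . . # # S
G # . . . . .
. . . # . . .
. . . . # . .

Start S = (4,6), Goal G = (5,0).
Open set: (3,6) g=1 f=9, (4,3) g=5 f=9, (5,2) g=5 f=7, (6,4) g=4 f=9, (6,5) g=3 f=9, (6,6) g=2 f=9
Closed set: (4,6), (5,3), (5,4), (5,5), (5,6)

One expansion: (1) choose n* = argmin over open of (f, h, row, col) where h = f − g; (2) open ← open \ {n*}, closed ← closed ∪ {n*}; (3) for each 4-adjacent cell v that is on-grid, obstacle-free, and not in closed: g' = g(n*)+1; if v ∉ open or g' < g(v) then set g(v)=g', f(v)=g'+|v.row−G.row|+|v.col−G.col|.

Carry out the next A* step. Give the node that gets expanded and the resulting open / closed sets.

expanded=(5,2); open=[(3,6) g=1 f=9, (4,2) g=6 f=9, (4,3) g=5 f=9, (6,2) g=6 f=9, (6,4) g=4 f=9, (6,5) g=3 f=9, (6,6) g=2 f=9]; closed=[(4,6), (5,2), (5,3), (5,4), (5,5), (5,6)]

step 1: expand (5,2) (f=7, h=2) → closed; open now [(3,6) g=1 f=9, (4,2) g=6 f=9, (4,3) g=5 f=9, (6,2) g=6 f=9, (6,4) g=4 f=9, (6,5) g=3 f=9, (6,6) g=2 f=9]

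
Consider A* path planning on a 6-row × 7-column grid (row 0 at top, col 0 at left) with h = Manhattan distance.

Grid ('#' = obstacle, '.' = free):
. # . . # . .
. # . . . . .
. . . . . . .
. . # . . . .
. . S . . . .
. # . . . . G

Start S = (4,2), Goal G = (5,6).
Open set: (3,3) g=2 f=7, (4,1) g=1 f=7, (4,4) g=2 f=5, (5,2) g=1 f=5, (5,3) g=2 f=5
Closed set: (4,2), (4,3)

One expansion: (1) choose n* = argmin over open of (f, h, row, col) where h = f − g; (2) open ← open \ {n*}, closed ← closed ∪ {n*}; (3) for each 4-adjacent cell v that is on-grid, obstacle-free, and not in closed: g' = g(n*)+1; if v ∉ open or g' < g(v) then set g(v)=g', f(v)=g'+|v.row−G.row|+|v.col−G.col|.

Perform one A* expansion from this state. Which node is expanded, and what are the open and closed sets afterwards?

expanded=(4,4); open=[(3,3) g=2 f=7, (3,4) g=3 f=7, (4,1) g=1 f=7, (4,5) g=3 f=5, (5,2) g=1 f=5, (5,3) g=2 f=5, (5,4) g=3 f=5]; closed=[(4,2), (4,3), (4,4)]

step 1: expand (4,4) (f=5, h=3) → closed; open now [(3,3) g=2 f=7, (3,4) g=3 f=7, (4,1) g=1 f=7, (4,5) g=3 f=5, (5,2) g=1 f=5, (5,3) g=2 f=5, (5,4) g=3 f=5]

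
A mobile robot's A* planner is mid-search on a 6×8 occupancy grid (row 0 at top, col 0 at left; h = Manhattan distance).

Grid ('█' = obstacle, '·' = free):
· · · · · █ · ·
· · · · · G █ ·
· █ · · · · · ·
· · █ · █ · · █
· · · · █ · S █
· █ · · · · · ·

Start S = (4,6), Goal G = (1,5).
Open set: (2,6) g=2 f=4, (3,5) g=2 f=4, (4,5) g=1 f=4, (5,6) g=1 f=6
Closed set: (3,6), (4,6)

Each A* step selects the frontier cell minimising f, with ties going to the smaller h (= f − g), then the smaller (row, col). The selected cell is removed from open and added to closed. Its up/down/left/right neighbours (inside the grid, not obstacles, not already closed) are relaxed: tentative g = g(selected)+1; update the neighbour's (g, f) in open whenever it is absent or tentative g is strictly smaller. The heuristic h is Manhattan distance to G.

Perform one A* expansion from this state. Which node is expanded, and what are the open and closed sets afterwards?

step 1: expand (2,6) (f=4, h=2) → closed; open now [(2,5) g=3 f=4, (2,7) g=3 f=6, (3,5) g=2 f=4, (4,5) g=1 f=4, (5,6) g=1 f=6]

expanded=(2,6); open=[(2,5) g=3 f=4, (2,7) g=3 f=6, (3,5) g=2 f=4, (4,5) g=1 f=4, (5,6) g=1 f=6]; closed=[(2,6), (3,6), (4,6)]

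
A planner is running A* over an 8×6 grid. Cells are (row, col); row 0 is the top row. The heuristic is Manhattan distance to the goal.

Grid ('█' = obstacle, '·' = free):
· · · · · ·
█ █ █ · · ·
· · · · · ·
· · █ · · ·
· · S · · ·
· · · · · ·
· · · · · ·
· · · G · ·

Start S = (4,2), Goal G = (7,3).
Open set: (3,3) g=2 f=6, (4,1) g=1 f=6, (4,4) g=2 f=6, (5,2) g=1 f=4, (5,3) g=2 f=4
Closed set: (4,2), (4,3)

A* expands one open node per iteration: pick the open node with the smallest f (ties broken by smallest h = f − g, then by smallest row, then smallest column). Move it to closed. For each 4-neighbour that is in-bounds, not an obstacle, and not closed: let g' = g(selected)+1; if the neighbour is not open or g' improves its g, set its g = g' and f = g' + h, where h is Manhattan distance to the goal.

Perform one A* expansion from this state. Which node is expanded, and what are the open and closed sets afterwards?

step 1: expand (5,3) (f=4, h=2) → closed; open now [(3,3) g=2 f=6, (4,1) g=1 f=6, (4,4) g=2 f=6, (5,2) g=1 f=4, (5,4) g=3 f=6, (6,3) g=3 f=4]

expanded=(5,3); open=[(3,3) g=2 f=6, (4,1) g=1 f=6, (4,4) g=2 f=6, (5,2) g=1 f=4, (5,4) g=3 f=6, (6,3) g=3 f=4]; closed=[(4,2), (4,3), (5,3)]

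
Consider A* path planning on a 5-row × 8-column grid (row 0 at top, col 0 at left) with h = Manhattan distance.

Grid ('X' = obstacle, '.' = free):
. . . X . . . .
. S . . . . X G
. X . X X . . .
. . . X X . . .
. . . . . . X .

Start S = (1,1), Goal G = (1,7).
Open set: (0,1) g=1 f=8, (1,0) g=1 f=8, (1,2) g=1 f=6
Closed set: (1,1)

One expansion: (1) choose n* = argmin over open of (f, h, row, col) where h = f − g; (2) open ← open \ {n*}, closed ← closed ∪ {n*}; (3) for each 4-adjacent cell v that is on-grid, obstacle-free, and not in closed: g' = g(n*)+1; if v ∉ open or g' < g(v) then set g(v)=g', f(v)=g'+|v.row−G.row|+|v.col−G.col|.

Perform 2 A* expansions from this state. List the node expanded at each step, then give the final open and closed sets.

order=[(1,2) → (1,3)]; open=[(0,1) g=1 f=8, (0,2) g=2 f=8, (1,0) g=1 f=8, (1,4) g=3 f=6, (2,2) g=2 f=8]; closed=[(1,1), (1,2), (1,3)]

step 1: expand (1,2) (f=6, h=5) → closed; open now [(0,1) g=1 f=8, (0,2) g=2 f=8, (1,0) g=1 f=8, (1,3) g=2 f=6, (2,2) g=2 f=8]
step 2: expand (1,3) (f=6, h=4) → closed; open now [(0,1) g=1 f=8, (0,2) g=2 f=8, (1,0) g=1 f=8, (1,4) g=3 f=6, (2,2) g=2 f=8]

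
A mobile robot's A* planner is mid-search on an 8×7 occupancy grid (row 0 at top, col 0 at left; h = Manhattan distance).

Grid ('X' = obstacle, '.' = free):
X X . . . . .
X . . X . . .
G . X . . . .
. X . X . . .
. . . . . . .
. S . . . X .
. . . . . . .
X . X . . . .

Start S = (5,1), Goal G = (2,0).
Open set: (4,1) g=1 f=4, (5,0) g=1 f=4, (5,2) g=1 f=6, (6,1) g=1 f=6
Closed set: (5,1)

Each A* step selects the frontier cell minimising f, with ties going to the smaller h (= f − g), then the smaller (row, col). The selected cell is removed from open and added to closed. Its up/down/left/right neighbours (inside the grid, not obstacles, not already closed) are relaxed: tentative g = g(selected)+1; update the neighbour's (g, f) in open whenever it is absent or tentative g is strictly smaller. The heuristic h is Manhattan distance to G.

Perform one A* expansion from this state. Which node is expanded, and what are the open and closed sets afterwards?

expanded=(4,1); open=[(4,0) g=2 f=4, (4,2) g=2 f=6, (5,0) g=1 f=4, (5,2) g=1 f=6, (6,1) g=1 f=6]; closed=[(4,1), (5,1)]

step 1: expand (4,1) (f=4, h=3) → closed; open now [(4,0) g=2 f=4, (4,2) g=2 f=6, (5,0) g=1 f=4, (5,2) g=1 f=6, (6,1) g=1 f=6]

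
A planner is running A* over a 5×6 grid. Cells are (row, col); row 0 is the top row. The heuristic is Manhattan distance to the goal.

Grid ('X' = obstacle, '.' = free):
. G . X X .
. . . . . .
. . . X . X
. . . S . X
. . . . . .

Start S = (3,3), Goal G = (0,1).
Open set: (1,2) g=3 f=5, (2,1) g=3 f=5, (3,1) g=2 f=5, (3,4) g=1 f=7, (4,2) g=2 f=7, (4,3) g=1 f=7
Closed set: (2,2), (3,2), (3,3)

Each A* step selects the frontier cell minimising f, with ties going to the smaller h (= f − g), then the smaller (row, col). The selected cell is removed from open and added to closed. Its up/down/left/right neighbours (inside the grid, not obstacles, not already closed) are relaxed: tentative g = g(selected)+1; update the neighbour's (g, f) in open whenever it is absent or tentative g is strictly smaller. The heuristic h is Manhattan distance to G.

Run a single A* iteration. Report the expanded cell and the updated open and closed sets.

expanded=(1,2); open=[(0,2) g=4 f=5, (1,1) g=4 f=5, (1,3) g=4 f=7, (2,1) g=3 f=5, (3,1) g=2 f=5, (3,4) g=1 f=7, (4,2) g=2 f=7, (4,3) g=1 f=7]; closed=[(1,2), (2,2), (3,2), (3,3)]

step 1: expand (1,2) (f=5, h=2) → closed; open now [(0,2) g=4 f=5, (1,1) g=4 f=5, (1,3) g=4 f=7, (2,1) g=3 f=5, (3,1) g=2 f=5, (3,4) g=1 f=7, (4,2) g=2 f=7, (4,3) g=1 f=7]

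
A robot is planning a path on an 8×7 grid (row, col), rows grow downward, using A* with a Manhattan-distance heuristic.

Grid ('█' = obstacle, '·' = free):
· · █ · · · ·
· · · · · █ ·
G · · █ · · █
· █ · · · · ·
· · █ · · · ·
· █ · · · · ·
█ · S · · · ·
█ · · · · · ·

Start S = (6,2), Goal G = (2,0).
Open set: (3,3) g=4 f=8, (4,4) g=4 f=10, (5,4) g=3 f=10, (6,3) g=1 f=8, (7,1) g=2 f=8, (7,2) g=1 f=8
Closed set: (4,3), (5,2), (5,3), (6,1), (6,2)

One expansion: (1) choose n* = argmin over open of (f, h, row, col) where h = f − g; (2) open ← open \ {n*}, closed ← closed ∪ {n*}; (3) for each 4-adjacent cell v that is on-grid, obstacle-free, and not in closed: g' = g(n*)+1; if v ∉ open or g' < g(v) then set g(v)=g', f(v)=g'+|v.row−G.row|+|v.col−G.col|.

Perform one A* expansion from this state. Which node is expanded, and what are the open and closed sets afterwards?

expanded=(3,3); open=[(3,2) g=5 f=8, (3,4) g=5 f=10, (4,4) g=4 f=10, (5,4) g=3 f=10, (6,3) g=1 f=8, (7,1) g=2 f=8, (7,2) g=1 f=8]; closed=[(3,3), (4,3), (5,2), (5,3), (6,1), (6,2)]

step 1: expand (3,3) (f=8, h=4) → closed; open now [(3,2) g=5 f=8, (3,4) g=5 f=10, (4,4) g=4 f=10, (5,4) g=3 f=10, (6,3) g=1 f=8, (7,1) g=2 f=8, (7,2) g=1 f=8]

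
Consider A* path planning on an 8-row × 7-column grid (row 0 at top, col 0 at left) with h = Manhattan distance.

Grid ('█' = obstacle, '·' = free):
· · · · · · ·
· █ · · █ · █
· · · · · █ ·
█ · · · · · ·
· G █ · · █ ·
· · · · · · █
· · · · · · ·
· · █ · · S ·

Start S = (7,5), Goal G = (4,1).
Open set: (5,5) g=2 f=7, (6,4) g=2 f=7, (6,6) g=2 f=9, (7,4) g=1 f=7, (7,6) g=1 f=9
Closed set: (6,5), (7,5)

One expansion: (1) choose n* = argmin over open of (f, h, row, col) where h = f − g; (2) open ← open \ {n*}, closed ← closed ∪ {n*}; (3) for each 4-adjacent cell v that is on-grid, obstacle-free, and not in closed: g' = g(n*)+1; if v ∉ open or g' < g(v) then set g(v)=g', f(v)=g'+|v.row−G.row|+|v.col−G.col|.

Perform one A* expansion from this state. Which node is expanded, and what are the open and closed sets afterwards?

step 1: expand (5,5) (f=7, h=5) → closed; open now [(5,4) g=3 f=7, (6,4) g=2 f=7, (6,6) g=2 f=9, (7,4) g=1 f=7, (7,6) g=1 f=9]

expanded=(5,5); open=[(5,4) g=3 f=7, (6,4) g=2 f=7, (6,6) g=2 f=9, (7,4) g=1 f=7, (7,6) g=1 f=9]; closed=[(5,5), (6,5), (7,5)]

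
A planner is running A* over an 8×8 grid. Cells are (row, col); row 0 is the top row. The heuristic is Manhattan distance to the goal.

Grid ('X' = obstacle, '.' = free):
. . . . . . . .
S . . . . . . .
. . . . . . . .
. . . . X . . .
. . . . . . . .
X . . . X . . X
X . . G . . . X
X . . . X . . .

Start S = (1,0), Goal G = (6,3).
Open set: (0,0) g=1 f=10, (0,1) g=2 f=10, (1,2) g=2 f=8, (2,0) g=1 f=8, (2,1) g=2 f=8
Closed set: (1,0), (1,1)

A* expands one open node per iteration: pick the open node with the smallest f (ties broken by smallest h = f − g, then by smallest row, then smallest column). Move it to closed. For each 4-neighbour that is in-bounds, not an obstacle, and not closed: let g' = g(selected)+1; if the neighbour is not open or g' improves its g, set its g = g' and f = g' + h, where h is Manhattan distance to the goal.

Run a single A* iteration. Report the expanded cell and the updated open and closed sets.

step 1: expand (1,2) (f=8, h=6) → closed; open now [(0,0) g=1 f=10, (0,1) g=2 f=10, (0,2) g=3 f=10, (1,3) g=3 f=8, (2,0) g=1 f=8, (2,1) g=2 f=8, (2,2) g=3 f=8]

expanded=(1,2); open=[(0,0) g=1 f=10, (0,1) g=2 f=10, (0,2) g=3 f=10, (1,3) g=3 f=8, (2,0) g=1 f=8, (2,1) g=2 f=8, (2,2) g=3 f=8]; closed=[(1,0), (1,1), (1,2)]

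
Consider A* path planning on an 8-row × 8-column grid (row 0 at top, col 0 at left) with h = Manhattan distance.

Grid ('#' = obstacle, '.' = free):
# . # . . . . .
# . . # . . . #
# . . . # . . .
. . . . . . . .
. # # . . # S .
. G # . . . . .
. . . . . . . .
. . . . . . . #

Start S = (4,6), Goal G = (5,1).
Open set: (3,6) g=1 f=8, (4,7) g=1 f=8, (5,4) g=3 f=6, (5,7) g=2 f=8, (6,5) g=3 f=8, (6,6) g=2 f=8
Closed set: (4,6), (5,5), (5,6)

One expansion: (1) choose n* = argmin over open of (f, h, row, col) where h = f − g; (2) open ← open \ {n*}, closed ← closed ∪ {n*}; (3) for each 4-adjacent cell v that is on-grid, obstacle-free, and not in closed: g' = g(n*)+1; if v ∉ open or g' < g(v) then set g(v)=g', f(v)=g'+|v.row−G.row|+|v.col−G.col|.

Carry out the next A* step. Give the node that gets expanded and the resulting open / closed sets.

step 1: expand (5,4) (f=6, h=3) → closed; open now [(3,6) g=1 f=8, (4,4) g=4 f=8, (4,7) g=1 f=8, (5,3) g=4 f=6, (5,7) g=2 f=8, (6,4) g=4 f=8, (6,5) g=3 f=8, (6,6) g=2 f=8]

expanded=(5,4); open=[(3,6) g=1 f=8, (4,4) g=4 f=8, (4,7) g=1 f=8, (5,3) g=4 f=6, (5,7) g=2 f=8, (6,4) g=4 f=8, (6,5) g=3 f=8, (6,6) g=2 f=8]; closed=[(4,6), (5,4), (5,5), (5,6)]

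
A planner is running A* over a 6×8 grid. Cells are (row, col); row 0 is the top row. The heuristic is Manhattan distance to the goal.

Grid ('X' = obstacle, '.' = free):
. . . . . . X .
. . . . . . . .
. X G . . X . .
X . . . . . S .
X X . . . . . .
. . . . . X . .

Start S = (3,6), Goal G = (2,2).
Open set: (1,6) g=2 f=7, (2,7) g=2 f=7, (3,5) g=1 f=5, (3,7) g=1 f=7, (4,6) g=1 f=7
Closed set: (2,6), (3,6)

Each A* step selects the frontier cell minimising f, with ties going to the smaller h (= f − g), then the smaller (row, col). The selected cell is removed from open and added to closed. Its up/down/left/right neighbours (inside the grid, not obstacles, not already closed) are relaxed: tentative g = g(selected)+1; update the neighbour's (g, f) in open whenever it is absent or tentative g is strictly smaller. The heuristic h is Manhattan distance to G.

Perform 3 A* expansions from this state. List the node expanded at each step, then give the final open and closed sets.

order=[(3,5) → (3,4) → (2,4)]; open=[(1,4) g=4 f=7, (1,6) g=2 f=7, (2,3) g=4 f=5, (2,7) g=2 f=7, (3,3) g=3 f=5, (3,7) g=1 f=7, (4,4) g=3 f=7, (4,5) g=2 f=7, (4,6) g=1 f=7]; closed=[(2,4), (2,6), (3,4), (3,5), (3,6)]

step 1: expand (3,5) (f=5, h=4) → closed; open now [(1,6) g=2 f=7, (2,7) g=2 f=7, (3,4) g=2 f=5, (3,7) g=1 f=7, (4,5) g=2 f=7, (4,6) g=1 f=7]
step 2: expand (3,4) (f=5, h=3) → closed; open now [(1,6) g=2 f=7, (2,4) g=3 f=5, (2,7) g=2 f=7, (3,3) g=3 f=5, (3,7) g=1 f=7, (4,4) g=3 f=7, (4,5) g=2 f=7, (4,6) g=1 f=7]
step 3: expand (2,4) (f=5, h=2) → closed; open now [(1,4) g=4 f=7, (1,6) g=2 f=7, (2,3) g=4 f=5, (2,7) g=2 f=7, (3,3) g=3 f=5, (3,7) g=1 f=7, (4,4) g=3 f=7, (4,5) g=2 f=7, (4,6) g=1 f=7]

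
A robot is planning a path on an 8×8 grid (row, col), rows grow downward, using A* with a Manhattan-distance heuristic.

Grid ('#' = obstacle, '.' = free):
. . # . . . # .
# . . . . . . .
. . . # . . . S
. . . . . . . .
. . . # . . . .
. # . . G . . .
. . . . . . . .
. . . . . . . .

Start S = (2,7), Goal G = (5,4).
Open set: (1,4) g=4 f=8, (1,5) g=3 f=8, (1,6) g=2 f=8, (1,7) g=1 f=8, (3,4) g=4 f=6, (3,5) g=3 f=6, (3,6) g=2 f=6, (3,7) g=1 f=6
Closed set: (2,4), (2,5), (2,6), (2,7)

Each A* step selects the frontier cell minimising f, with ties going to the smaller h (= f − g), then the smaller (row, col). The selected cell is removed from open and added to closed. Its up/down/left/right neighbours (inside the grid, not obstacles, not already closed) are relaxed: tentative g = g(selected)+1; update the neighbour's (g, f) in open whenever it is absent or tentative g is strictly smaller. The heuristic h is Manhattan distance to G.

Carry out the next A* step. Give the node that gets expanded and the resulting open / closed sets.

expanded=(3,4); open=[(1,4) g=4 f=8, (1,5) g=3 f=8, (1,6) g=2 f=8, (1,7) g=1 f=8, (3,3) g=5 f=8, (3,5) g=3 f=6, (3,6) g=2 f=6, (3,7) g=1 f=6, (4,4) g=5 f=6]; closed=[(2,4), (2,5), (2,6), (2,7), (3,4)]

step 1: expand (3,4) (f=6, h=2) → closed; open now [(1,4) g=4 f=8, (1,5) g=3 f=8, (1,6) g=2 f=8, (1,7) g=1 f=8, (3,3) g=5 f=8, (3,5) g=3 f=6, (3,6) g=2 f=6, (3,7) g=1 f=6, (4,4) g=5 f=6]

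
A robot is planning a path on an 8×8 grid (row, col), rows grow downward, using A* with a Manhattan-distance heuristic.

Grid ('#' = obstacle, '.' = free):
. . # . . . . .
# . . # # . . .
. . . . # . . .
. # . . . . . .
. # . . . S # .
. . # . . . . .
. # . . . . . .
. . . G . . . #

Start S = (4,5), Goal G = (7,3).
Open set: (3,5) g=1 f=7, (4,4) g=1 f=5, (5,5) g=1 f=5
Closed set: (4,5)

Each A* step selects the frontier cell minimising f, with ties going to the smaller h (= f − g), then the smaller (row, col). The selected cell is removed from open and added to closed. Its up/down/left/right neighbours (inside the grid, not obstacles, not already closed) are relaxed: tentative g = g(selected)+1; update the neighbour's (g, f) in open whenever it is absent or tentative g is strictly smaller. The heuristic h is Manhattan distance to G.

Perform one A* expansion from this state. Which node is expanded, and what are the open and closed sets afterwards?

step 1: expand (4,4) (f=5, h=4) → closed; open now [(3,4) g=2 f=7, (3,5) g=1 f=7, (4,3) g=2 f=5, (5,4) g=2 f=5, (5,5) g=1 f=5]

expanded=(4,4); open=[(3,4) g=2 f=7, (3,5) g=1 f=7, (4,3) g=2 f=5, (5,4) g=2 f=5, (5,5) g=1 f=5]; closed=[(4,4), (4,5)]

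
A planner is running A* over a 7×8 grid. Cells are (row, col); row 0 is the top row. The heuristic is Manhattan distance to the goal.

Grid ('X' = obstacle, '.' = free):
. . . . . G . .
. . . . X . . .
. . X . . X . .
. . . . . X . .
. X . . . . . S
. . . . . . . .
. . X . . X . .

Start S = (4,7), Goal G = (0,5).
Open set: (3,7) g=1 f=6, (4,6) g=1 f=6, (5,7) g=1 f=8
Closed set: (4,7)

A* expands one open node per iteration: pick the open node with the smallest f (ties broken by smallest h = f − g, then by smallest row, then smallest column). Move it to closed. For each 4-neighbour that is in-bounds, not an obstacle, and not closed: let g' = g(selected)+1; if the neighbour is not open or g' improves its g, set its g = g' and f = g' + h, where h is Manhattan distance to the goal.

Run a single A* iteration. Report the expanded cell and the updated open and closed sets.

expanded=(3,7); open=[(2,7) g=2 f=6, (3,6) g=2 f=6, (4,6) g=1 f=6, (5,7) g=1 f=8]; closed=[(3,7), (4,7)]

step 1: expand (3,7) (f=6, h=5) → closed; open now [(2,7) g=2 f=6, (3,6) g=2 f=6, (4,6) g=1 f=6, (5,7) g=1 f=8]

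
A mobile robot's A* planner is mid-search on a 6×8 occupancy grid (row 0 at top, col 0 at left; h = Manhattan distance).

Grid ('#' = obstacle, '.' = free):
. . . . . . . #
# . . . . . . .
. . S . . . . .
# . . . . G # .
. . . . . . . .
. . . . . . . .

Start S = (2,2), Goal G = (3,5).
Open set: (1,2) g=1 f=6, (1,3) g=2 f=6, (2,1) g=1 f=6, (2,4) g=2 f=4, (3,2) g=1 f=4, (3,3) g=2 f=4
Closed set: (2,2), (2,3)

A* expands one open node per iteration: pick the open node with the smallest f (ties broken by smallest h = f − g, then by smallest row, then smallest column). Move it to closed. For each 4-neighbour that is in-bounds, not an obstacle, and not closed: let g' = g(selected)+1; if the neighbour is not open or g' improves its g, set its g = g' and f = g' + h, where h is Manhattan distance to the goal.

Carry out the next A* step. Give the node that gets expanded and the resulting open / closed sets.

step 1: expand (2,4) (f=4, h=2) → closed; open now [(1,2) g=1 f=6, (1,3) g=2 f=6, (1,4) g=3 f=6, (2,1) g=1 f=6, (2,5) g=3 f=4, (3,2) g=1 f=4, (3,3) g=2 f=4, (3,4) g=3 f=4]

expanded=(2,4); open=[(1,2) g=1 f=6, (1,3) g=2 f=6, (1,4) g=3 f=6, (2,1) g=1 f=6, (2,5) g=3 f=4, (3,2) g=1 f=4, (3,3) g=2 f=4, (3,4) g=3 f=4]; closed=[(2,2), (2,3), (2,4)]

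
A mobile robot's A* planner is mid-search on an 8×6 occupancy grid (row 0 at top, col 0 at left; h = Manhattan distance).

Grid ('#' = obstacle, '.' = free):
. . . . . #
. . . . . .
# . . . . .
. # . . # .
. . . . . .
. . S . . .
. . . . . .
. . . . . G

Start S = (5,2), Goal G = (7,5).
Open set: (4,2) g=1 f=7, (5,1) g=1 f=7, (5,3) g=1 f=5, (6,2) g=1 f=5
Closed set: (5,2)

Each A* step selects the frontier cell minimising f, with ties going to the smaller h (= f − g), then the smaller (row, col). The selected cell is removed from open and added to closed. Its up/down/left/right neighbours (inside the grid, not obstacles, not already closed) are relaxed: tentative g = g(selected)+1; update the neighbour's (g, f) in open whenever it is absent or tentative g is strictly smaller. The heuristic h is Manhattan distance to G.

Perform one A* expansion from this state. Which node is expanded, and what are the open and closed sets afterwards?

expanded=(5,3); open=[(4,2) g=1 f=7, (4,3) g=2 f=7, (5,1) g=1 f=7, (5,4) g=2 f=5, (6,2) g=1 f=5, (6,3) g=2 f=5]; closed=[(5,2), (5,3)]

step 1: expand (5,3) (f=5, h=4) → closed; open now [(4,2) g=1 f=7, (4,3) g=2 f=7, (5,1) g=1 f=7, (5,4) g=2 f=5, (6,2) g=1 f=5, (6,3) g=2 f=5]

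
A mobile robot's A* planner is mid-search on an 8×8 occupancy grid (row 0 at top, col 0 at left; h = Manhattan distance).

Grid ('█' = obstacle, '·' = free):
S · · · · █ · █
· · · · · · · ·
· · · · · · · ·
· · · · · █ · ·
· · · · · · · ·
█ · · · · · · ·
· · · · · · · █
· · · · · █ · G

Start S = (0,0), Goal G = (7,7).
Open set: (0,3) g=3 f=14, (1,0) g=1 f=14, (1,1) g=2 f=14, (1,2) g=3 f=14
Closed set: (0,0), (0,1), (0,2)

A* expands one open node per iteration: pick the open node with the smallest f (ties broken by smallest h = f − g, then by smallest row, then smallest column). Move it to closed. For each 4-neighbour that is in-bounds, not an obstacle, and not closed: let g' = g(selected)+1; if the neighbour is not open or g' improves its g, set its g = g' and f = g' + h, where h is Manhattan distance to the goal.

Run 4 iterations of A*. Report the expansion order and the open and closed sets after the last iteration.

order=[(0,3) → (0,4) → (1,4) → (1,5)]; open=[(1,0) g=1 f=14, (1,1) g=2 f=14, (1,2) g=3 f=14, (1,3) g=4 f=14, (1,6) g=7 f=14, (2,4) g=6 f=14, (2,5) g=7 f=14]; closed=[(0,0), (0,1), (0,2), (0,3), (0,4), (1,4), (1,5)]

step 1: expand (0,3) (f=14, h=11) → closed; open now [(0,4) g=4 f=14, (1,0) g=1 f=14, (1,1) g=2 f=14, (1,2) g=3 f=14, (1,3) g=4 f=14]
step 2: expand (0,4) (f=14, h=10) → closed; open now [(1,0) g=1 f=14, (1,1) g=2 f=14, (1,2) g=3 f=14, (1,3) g=4 f=14, (1,4) g=5 f=14]
step 3: expand (1,4) (f=14, h=9) → closed; open now [(1,0) g=1 f=14, (1,1) g=2 f=14, (1,2) g=3 f=14, (1,3) g=4 f=14, (1,5) g=6 f=14, (2,4) g=6 f=14]
step 4: expand (1,5) (f=14, h=8) → closed; open now [(1,0) g=1 f=14, (1,1) g=2 f=14, (1,2) g=3 f=14, (1,3) g=4 f=14, (1,6) g=7 f=14, (2,4) g=6 f=14, (2,5) g=7 f=14]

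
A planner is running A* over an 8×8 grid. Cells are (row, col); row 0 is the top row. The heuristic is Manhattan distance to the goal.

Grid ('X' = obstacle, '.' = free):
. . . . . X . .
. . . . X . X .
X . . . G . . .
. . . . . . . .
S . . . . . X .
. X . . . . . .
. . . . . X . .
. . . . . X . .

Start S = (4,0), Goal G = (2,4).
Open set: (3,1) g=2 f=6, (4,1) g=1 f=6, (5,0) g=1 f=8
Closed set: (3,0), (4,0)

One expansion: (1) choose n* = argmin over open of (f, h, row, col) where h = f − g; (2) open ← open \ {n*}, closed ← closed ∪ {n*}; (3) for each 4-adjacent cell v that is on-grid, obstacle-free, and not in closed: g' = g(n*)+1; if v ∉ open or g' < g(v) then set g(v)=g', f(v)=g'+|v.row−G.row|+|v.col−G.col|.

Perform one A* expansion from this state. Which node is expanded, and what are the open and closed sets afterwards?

expanded=(3,1); open=[(2,1) g=3 f=6, (3,2) g=3 f=6, (4,1) g=1 f=6, (5,0) g=1 f=8]; closed=[(3,0), (3,1), (4,0)]

step 1: expand (3,1) (f=6, h=4) → closed; open now [(2,1) g=3 f=6, (3,2) g=3 f=6, (4,1) g=1 f=6, (5,0) g=1 f=8]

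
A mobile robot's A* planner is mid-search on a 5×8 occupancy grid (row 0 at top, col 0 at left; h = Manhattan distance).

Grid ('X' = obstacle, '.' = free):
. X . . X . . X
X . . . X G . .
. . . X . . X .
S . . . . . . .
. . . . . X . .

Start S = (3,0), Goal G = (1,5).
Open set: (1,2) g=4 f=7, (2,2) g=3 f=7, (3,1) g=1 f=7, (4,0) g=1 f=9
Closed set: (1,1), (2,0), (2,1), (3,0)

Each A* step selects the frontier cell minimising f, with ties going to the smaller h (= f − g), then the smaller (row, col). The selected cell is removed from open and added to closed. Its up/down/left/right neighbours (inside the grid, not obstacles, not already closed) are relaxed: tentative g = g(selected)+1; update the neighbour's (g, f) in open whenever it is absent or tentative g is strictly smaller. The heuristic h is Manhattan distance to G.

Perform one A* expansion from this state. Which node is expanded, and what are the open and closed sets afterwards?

step 1: expand (1,2) (f=7, h=3) → closed; open now [(0,2) g=5 f=9, (1,3) g=5 f=7, (2,2) g=3 f=7, (3,1) g=1 f=7, (4,0) g=1 f=9]

expanded=(1,2); open=[(0,2) g=5 f=9, (1,3) g=5 f=7, (2,2) g=3 f=7, (3,1) g=1 f=7, (4,0) g=1 f=9]; closed=[(1,1), (1,2), (2,0), (2,1), (3,0)]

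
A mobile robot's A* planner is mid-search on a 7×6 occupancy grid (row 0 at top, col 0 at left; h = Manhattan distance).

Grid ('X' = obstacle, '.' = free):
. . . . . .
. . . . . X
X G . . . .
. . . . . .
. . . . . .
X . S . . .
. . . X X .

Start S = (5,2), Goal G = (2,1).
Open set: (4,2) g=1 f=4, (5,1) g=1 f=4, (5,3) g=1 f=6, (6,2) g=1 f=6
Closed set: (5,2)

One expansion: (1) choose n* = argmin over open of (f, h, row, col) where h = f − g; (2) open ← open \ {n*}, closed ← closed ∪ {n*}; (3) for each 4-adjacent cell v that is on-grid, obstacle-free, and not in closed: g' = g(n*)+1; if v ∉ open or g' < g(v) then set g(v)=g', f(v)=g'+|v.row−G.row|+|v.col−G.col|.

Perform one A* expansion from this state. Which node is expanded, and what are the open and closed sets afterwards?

expanded=(4,2); open=[(3,2) g=2 f=4, (4,1) g=2 f=4, (4,3) g=2 f=6, (5,1) g=1 f=4, (5,3) g=1 f=6, (6,2) g=1 f=6]; closed=[(4,2), (5,2)]

step 1: expand (4,2) (f=4, h=3) → closed; open now [(3,2) g=2 f=4, (4,1) g=2 f=4, (4,3) g=2 f=6, (5,1) g=1 f=4, (5,3) g=1 f=6, (6,2) g=1 f=6]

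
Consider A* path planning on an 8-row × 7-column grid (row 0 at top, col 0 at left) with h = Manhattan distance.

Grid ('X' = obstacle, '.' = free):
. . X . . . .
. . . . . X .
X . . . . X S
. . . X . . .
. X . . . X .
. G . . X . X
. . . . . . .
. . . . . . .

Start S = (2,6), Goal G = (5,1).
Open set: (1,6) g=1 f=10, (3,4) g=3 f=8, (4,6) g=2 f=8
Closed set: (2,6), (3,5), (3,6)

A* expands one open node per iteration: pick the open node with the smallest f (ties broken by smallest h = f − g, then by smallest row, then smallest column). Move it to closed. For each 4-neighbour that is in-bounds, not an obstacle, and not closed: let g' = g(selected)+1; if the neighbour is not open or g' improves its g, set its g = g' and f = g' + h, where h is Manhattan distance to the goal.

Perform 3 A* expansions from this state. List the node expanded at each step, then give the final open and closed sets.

order=[(3,4) → (4,4) → (4,3)]; open=[(1,6) g=1 f=10, (2,4) g=4 f=10, (4,2) g=6 f=8, (4,6) g=2 f=8, (5,3) g=6 f=8]; closed=[(2,6), (3,4), (3,5), (3,6), (4,3), (4,4)]

step 1: expand (3,4) (f=8, h=5) → closed; open now [(1,6) g=1 f=10, (2,4) g=4 f=10, (4,4) g=4 f=8, (4,6) g=2 f=8]
step 2: expand (4,4) (f=8, h=4) → closed; open now [(1,6) g=1 f=10, (2,4) g=4 f=10, (4,3) g=5 f=8, (4,6) g=2 f=8]
step 3: expand (4,3) (f=8, h=3) → closed; open now [(1,6) g=1 f=10, (2,4) g=4 f=10, (4,2) g=6 f=8, (4,6) g=2 f=8, (5,3) g=6 f=8]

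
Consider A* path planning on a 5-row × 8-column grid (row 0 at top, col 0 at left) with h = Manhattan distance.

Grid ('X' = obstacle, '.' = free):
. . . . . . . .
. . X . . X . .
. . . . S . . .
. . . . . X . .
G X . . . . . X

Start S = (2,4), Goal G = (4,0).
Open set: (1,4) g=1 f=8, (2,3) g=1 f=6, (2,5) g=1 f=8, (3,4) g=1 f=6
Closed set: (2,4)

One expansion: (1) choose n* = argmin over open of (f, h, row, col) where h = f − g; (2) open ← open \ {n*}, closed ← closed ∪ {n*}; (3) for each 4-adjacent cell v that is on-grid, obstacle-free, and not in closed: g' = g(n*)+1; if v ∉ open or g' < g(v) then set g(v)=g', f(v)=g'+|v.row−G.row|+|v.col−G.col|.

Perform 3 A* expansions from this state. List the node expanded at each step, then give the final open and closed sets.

order=[(2,3) → (2,2) → (2,1)]; open=[(1,1) g=4 f=8, (1,3) g=2 f=8, (1,4) g=1 f=8, (2,0) g=4 f=6, (2,5) g=1 f=8, (3,1) g=4 f=6, (3,2) g=3 f=6, (3,3) g=2 f=6, (3,4) g=1 f=6]; closed=[(2,1), (2,2), (2,3), (2,4)]

step 1: expand (2,3) (f=6, h=5) → closed; open now [(1,3) g=2 f=8, (1,4) g=1 f=8, (2,2) g=2 f=6, (2,5) g=1 f=8, (3,3) g=2 f=6, (3,4) g=1 f=6]
step 2: expand (2,2) (f=6, h=4) → closed; open now [(1,3) g=2 f=8, (1,4) g=1 f=8, (2,1) g=3 f=6, (2,5) g=1 f=8, (3,2) g=3 f=6, (3,3) g=2 f=6, (3,4) g=1 f=6]
step 3: expand (2,1) (f=6, h=3) → closed; open now [(1,1) g=4 f=8, (1,3) g=2 f=8, (1,4) g=1 f=8, (2,0) g=4 f=6, (2,5) g=1 f=8, (3,1) g=4 f=6, (3,2) g=3 f=6, (3,3) g=2 f=6, (3,4) g=1 f=6]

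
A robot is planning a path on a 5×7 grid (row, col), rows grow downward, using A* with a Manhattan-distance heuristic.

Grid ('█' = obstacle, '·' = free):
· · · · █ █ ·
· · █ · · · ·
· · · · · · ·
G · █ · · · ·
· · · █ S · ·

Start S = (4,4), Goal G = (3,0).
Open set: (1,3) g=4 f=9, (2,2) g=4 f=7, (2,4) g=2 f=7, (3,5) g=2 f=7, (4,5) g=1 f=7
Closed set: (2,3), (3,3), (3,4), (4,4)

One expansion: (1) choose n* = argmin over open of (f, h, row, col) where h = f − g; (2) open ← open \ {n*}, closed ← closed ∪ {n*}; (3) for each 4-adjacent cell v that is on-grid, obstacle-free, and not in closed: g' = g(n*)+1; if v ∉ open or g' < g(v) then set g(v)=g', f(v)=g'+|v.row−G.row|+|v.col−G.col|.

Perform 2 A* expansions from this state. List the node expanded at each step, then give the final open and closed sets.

step 1: expand (2,2) (f=7, h=3) → closed; open now [(1,3) g=4 f=9, (2,1) g=5 f=7, (2,4) g=2 f=7, (3,5) g=2 f=7, (4,5) g=1 f=7]
step 2: expand (2,1) (f=7, h=2) → closed; open now [(1,1) g=6 f=9, (1,3) g=4 f=9, (2,0) g=6 f=7, (2,4) g=2 f=7, (3,1) g=6 f=7, (3,5) g=2 f=7, (4,5) g=1 f=7]

order=[(2,2) → (2,1)]; open=[(1,1) g=6 f=9, (1,3) g=4 f=9, (2,0) g=6 f=7, (2,4) g=2 f=7, (3,1) g=6 f=7, (3,5) g=2 f=7, (4,5) g=1 f=7]; closed=[(2,1), (2,2), (2,3), (3,3), (3,4), (4,4)]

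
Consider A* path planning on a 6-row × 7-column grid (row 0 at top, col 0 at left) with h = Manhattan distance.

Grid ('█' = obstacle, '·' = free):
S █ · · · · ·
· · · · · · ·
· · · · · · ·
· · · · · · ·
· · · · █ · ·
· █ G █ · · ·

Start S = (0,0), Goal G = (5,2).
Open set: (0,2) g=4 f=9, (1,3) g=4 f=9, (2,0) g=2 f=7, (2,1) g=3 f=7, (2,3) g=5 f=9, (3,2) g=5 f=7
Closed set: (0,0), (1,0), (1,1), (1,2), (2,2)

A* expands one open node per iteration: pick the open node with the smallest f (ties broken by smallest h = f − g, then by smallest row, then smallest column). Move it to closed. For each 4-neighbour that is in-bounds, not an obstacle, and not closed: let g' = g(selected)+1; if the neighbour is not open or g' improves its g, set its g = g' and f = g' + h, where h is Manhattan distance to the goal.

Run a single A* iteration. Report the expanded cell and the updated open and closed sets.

step 1: expand (3,2) (f=7, h=2) → closed; open now [(0,2) g=4 f=9, (1,3) g=4 f=9, (2,0) g=2 f=7, (2,1) g=3 f=7, (2,3) g=5 f=9, (3,1) g=6 f=9, (3,3) g=6 f=9, (4,2) g=6 f=7]

expanded=(3,2); open=[(0,2) g=4 f=9, (1,3) g=4 f=9, (2,0) g=2 f=7, (2,1) g=3 f=7, (2,3) g=5 f=9, (3,1) g=6 f=9, (3,3) g=6 f=9, (4,2) g=6 f=7]; closed=[(0,0), (1,0), (1,1), (1,2), (2,2), (3,2)]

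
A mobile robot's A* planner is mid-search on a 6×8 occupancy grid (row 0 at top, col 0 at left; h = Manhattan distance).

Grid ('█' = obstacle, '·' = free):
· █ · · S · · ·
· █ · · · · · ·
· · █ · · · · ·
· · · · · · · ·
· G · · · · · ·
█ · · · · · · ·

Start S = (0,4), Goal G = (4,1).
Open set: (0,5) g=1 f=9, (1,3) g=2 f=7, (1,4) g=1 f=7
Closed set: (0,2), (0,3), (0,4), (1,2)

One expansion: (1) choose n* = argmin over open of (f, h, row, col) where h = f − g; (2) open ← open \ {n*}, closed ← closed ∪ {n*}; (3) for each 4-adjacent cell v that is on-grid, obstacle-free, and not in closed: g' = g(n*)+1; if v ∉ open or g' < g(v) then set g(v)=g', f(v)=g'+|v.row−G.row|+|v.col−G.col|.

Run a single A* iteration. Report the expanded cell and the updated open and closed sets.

expanded=(1,3); open=[(0,5) g=1 f=9, (1,4) g=1 f=7, (2,3) g=3 f=7]; closed=[(0,2), (0,3), (0,4), (1,2), (1,3)]

step 1: expand (1,3) (f=7, h=5) → closed; open now [(0,5) g=1 f=9, (1,4) g=1 f=7, (2,3) g=3 f=7]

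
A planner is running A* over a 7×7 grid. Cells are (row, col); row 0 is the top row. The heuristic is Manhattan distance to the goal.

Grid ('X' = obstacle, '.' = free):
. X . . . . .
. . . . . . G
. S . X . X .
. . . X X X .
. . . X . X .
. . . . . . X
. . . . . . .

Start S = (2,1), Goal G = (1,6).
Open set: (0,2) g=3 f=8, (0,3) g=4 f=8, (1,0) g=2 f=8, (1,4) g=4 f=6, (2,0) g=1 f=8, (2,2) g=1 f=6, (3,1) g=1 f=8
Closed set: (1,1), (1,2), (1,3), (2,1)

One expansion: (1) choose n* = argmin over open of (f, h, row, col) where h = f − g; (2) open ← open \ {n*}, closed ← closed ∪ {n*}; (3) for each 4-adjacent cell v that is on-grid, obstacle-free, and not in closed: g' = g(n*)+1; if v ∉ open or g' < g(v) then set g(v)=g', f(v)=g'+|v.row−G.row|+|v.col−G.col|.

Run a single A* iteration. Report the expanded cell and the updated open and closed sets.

expanded=(1,4); open=[(0,2) g=3 f=8, (0,3) g=4 f=8, (0,4) g=5 f=8, (1,0) g=2 f=8, (1,5) g=5 f=6, (2,0) g=1 f=8, (2,2) g=1 f=6, (2,4) g=5 f=8, (3,1) g=1 f=8]; closed=[(1,1), (1,2), (1,3), (1,4), (2,1)]

step 1: expand (1,4) (f=6, h=2) → closed; open now [(0,2) g=3 f=8, (0,3) g=4 f=8, (0,4) g=5 f=8, (1,0) g=2 f=8, (1,5) g=5 f=6, (2,0) g=1 f=8, (2,2) g=1 f=6, (2,4) g=5 f=8, (3,1) g=1 f=8]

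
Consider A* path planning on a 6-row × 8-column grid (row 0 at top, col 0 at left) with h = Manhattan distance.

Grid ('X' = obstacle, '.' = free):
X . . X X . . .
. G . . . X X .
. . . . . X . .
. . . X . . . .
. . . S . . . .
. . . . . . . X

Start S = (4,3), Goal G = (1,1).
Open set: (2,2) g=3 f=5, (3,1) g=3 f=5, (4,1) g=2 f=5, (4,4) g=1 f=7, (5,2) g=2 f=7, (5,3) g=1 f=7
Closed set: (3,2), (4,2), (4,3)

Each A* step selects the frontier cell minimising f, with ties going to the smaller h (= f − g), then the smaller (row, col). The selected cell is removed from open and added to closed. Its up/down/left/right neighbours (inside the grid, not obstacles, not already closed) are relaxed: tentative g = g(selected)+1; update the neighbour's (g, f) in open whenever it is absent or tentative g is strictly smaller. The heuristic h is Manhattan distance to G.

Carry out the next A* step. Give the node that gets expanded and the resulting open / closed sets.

step 1: expand (2,2) (f=5, h=2) → closed; open now [(1,2) g=4 f=5, (2,1) g=4 f=5, (2,3) g=4 f=7, (3,1) g=3 f=5, (4,1) g=2 f=5, (4,4) g=1 f=7, (5,2) g=2 f=7, (5,3) g=1 f=7]

expanded=(2,2); open=[(1,2) g=4 f=5, (2,1) g=4 f=5, (2,3) g=4 f=7, (3,1) g=3 f=5, (4,1) g=2 f=5, (4,4) g=1 f=7, (5,2) g=2 f=7, (5,3) g=1 f=7]; closed=[(2,2), (3,2), (4,2), (4,3)]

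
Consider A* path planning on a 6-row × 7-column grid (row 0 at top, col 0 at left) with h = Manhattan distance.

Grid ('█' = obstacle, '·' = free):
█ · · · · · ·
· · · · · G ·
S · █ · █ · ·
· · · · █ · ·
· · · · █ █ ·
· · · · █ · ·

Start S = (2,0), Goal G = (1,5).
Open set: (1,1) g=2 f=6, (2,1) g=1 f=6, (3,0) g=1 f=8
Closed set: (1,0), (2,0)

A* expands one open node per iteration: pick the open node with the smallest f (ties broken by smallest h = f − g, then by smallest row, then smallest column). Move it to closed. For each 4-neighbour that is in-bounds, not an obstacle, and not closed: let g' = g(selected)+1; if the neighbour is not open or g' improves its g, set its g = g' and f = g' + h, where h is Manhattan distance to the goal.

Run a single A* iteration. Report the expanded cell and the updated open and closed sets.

expanded=(1,1); open=[(0,1) g=3 f=8, (1,2) g=3 f=6, (2,1) g=1 f=6, (3,0) g=1 f=8]; closed=[(1,0), (1,1), (2,0)]

step 1: expand (1,1) (f=6, h=4) → closed; open now [(0,1) g=3 f=8, (1,2) g=3 f=6, (2,1) g=1 f=6, (3,0) g=1 f=8]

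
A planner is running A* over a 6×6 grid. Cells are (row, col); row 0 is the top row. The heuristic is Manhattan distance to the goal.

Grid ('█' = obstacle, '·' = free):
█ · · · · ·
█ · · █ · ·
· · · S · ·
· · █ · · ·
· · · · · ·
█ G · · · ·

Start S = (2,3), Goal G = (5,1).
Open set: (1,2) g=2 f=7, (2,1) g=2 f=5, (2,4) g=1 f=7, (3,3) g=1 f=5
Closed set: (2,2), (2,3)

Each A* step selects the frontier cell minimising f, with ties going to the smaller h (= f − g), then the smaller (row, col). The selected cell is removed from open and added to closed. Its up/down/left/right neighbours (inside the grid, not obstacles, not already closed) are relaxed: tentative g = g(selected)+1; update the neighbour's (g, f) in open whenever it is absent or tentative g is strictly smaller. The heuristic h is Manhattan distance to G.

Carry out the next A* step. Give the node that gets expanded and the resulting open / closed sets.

step 1: expand (2,1) (f=5, h=3) → closed; open now [(1,1) g=3 f=7, (1,2) g=2 f=7, (2,0) g=3 f=7, (2,4) g=1 f=7, (3,1) g=3 f=5, (3,3) g=1 f=5]

expanded=(2,1); open=[(1,1) g=3 f=7, (1,2) g=2 f=7, (2,0) g=3 f=7, (2,4) g=1 f=7, (3,1) g=3 f=5, (3,3) g=1 f=5]; closed=[(2,1), (2,2), (2,3)]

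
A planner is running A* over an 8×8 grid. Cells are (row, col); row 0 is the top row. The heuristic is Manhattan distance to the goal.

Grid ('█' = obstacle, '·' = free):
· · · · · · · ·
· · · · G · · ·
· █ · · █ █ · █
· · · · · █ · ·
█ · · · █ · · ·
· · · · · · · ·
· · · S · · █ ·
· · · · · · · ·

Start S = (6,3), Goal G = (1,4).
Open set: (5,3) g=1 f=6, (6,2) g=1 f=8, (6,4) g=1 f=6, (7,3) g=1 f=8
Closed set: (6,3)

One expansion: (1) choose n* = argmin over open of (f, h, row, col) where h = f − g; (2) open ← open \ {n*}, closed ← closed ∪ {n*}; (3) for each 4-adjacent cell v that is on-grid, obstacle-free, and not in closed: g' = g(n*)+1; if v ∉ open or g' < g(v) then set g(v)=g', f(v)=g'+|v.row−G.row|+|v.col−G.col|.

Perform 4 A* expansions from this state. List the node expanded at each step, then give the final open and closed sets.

order=[(5,3) → (4,3) → (3,3) → (2,3)]; open=[(1,3) g=5 f=6, (2,2) g=5 f=8, (3,2) g=4 f=8, (3,4) g=4 f=6, (4,2) g=3 f=8, (5,2) g=2 f=8, (5,4) g=2 f=6, (6,2) g=1 f=8, (6,4) g=1 f=6, (7,3) g=1 f=8]; closed=[(2,3), (3,3), (4,3), (5,3), (6,3)]

step 1: expand (5,3) (f=6, h=5) → closed; open now [(4,3) g=2 f=6, (5,2) g=2 f=8, (5,4) g=2 f=6, (6,2) g=1 f=8, (6,4) g=1 f=6, (7,3) g=1 f=8]
step 2: expand (4,3) (f=6, h=4) → closed; open now [(3,3) g=3 f=6, (4,2) g=3 f=8, (5,2) g=2 f=8, (5,4) g=2 f=6, (6,2) g=1 f=8, (6,4) g=1 f=6, (7,3) g=1 f=8]
step 3: expand (3,3) (f=6, h=3) → closed; open now [(2,3) g=4 f=6, (3,2) g=4 f=8, (3,4) g=4 f=6, (4,2) g=3 f=8, (5,2) g=2 f=8, (5,4) g=2 f=6, (6,2) g=1 f=8, (6,4) g=1 f=6, (7,3) g=1 f=8]
step 4: expand (2,3) (f=6, h=2) → closed; open now [(1,3) g=5 f=6, (2,2) g=5 f=8, (3,2) g=4 f=8, (3,4) g=4 f=6, (4,2) g=3 f=8, (5,2) g=2 f=8, (5,4) g=2 f=6, (6,2) g=1 f=8, (6,4) g=1 f=6, (7,3) g=1 f=8]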